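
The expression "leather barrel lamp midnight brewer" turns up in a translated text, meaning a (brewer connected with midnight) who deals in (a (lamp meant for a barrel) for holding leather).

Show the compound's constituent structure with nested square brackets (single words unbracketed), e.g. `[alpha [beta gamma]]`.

Whole compound: head "brewer" (specifically "midnight brewer"), modifier "leather barrel lamp".
Within "leather barrel lamp", the head is "lamp" (specifically "barrel lamp") and the modifier is "leather".
Within "barrel lamp", the head is "lamp" and the modifier is "barrel".
Within "midnight brewer", the head is "brewer" and the modifier is "midnight".
So the structure is [[leather [barrel lamp]] [midnight brewer]].

[[leather [barrel lamp]] [midnight brewer]]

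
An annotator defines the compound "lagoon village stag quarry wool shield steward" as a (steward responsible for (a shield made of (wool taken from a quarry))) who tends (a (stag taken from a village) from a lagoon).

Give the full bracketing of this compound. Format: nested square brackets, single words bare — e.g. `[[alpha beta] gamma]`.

At the top level: head "steward" (specifically "quarry wool shield steward"); modifier "lagoon village stag".
Inside "lagoon village stag": head "stag" (specifically "village stag"), modifier "lagoon".
Inside "village stag": head "stag", modifier "village".
Inside "quarry wool shield steward": head "steward", modifier "quarry wool shield".
Inside "quarry wool shield": head "shield", modifier "quarry wool".
Inside "quarry wool": head "wool", modifier "quarry".
Putting it together: [[lagoon [village stag]] [[[quarry wool] shield] steward]].

[[lagoon [village stag]] [[[quarry wool] shield] steward]]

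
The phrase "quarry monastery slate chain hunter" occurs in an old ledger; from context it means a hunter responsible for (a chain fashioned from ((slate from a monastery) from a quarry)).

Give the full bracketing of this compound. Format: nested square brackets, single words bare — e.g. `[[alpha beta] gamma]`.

Whole compound: head "hunter", modifier "quarry monastery slate chain".
Within "quarry monastery slate chain", the head is "chain" and the modifier is "quarry monastery slate".
Within "quarry monastery slate", the head is "slate" (specifically "monastery slate") and the modifier is "quarry".
Within "monastery slate", the head is "slate" and the modifier is "monastery".
Assembled: [[[quarry [monastery slate]] chain] hunter].

[[[quarry [monastery slate]] chain] hunter]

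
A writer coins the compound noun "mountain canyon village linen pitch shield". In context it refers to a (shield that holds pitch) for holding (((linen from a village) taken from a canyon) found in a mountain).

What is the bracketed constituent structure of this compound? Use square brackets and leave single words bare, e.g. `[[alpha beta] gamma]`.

Whole compound: head "shield" (specifically "pitch shield"), modifier "mountain canyon village linen".
"mountain canyon village linen" → head "linen" (specifically "canyon village linen"), modifier "mountain".
"canyon village linen" → head "linen" (specifically "village linen"), modifier "canyon".
"village linen" → head "linen", modifier "village".
"pitch shield" → head "shield", modifier "pitch".
Assembled: [[mountain [canyon [village linen]]] [pitch shield]].

[[mountain [canyon [village linen]]] [pitch shield]]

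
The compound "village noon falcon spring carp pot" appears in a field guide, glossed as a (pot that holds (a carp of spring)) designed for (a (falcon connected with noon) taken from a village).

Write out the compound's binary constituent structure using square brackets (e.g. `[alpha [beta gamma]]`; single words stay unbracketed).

The outermost head in the paraphrase is "pot" (specifically "spring carp pot"), modified by "village noon falcon".
Within "village noon falcon", the head is "falcon" (specifically "noon falcon") and the modifier is "village".
Within "noon falcon", the head is "falcon" and the modifier is "noon".
Within "spring carp pot", the head is "pot" and the modifier is "spring carp".
Within "spring carp", the head is "carp" and the modifier is "spring".
Assembled: [[village [noon falcon]] [[spring carp] pot]].

[[village [noon falcon]] [[spring carp] pot]]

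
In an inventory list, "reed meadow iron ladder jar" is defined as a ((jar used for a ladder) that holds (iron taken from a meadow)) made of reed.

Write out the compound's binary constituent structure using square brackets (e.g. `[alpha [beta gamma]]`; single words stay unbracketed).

At the top level: head "jar" (specifically "meadow iron ladder jar"); modifier "reed".
Within "meadow iron ladder jar", the head is "jar" (specifically "ladder jar") and the modifier is "meadow iron".
Within "meadow iron", the head is "iron" and the modifier is "meadow".
Within "ladder jar", the head is "jar" and the modifier is "ladder".
Putting it together: [reed [[meadow iron] [ladder jar]]].

[reed [[meadow iron] [ladder jar]]]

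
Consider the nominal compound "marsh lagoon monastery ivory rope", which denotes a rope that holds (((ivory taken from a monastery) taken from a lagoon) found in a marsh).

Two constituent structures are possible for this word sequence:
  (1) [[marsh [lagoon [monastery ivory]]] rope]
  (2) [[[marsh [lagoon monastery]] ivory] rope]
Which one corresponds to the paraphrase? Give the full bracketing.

The paraphrase's head is the "rope" part ("rope"); its modifier is "marsh lagoon monastery ivory".
That top-level split, carried through the inner groups, gives [[marsh [lagoon [monastery ivory]]] rope].

[[marsh [lagoon [monastery ivory]]] rope]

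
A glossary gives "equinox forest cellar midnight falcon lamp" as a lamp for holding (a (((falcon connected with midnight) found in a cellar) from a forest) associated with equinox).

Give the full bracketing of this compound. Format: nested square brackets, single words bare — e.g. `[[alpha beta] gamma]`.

Overall it is a kind of lamp; the modifier is "equinox forest cellar midnight falcon".
Within "equinox forest cellar midnight falcon", the head is "falcon" (specifically "forest cellar midnight falcon") and the modifier is "equinox".
Within "forest cellar midnight falcon", the head is "falcon" (specifically "cellar midnight falcon") and the modifier is "forest".
Within "cellar midnight falcon", the head is "falcon" (specifically "midnight falcon") and the modifier is "cellar".
Within "midnight falcon", the head is "falcon" and the modifier is "midnight".
Assembled: [[equinox [forest [cellar [midnight falcon]]]] lamp].

[[equinox [forest [cellar [midnight falcon]]]] lamp]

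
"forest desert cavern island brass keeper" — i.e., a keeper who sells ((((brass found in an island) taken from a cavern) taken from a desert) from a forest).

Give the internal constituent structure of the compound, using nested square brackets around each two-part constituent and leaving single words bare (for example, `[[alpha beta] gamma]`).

[[forest [desert [cavern [island brass]]]] keeper]

At the top level: head "keeper"; modifier "forest desert cavern island brass".
"forest desert cavern island brass" → head "brass" (specifically "desert cavern island brass"), modifier "forest".
"desert cavern island brass" → head "brass" (specifically "cavern island brass"), modifier "desert".
"cavern island brass" → head "brass" (specifically "island brass"), modifier "cavern".
"island brass" → head "brass", modifier "island".
Assembled: [[forest [desert [cavern [island brass]]]] keeper].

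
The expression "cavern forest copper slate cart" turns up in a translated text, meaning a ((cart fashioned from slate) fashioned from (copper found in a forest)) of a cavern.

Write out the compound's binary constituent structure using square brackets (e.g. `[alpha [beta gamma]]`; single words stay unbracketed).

[cavern [[forest copper] [slate cart]]]

Whole compound: head "cart" (specifically "forest copper slate cart"), modifier "cavern".
"forest copper slate cart" → head "cart" (specifically "slate cart"), modifier "forest copper".
"forest copper" → head "copper", modifier "forest".
"slate cart" → head "cart", modifier "slate".
Putting it together: [cavern [[forest copper] [slate cart]]].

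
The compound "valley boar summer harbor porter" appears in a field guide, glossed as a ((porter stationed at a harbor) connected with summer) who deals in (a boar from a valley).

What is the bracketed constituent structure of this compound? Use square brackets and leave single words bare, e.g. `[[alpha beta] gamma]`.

Whole compound: head "porter" (specifically "summer harbor porter"), modifier "valley boar".
Within "valley boar", the head is "boar" and the modifier is "valley".
Within "summer harbor porter", the head is "porter" (specifically "harbor porter") and the modifier is "summer".
Within "harbor porter", the head is "porter" and the modifier is "harbor".
Assembled: [[valley boar] [summer [harbor porter]]].

[[valley boar] [summer [harbor porter]]]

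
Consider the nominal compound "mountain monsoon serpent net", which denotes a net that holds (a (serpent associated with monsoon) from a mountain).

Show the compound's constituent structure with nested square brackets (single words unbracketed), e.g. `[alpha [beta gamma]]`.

[[mountain [monsoon serpent]] net]

At the top level: head "net"; modifier "mountain monsoon serpent".
Inside "mountain monsoon serpent": head "serpent" (specifically "monsoon serpent"), modifier "mountain".
Inside "monsoon serpent": head "serpent", modifier "monsoon".
So the structure is [[mountain [monsoon serpent]] net].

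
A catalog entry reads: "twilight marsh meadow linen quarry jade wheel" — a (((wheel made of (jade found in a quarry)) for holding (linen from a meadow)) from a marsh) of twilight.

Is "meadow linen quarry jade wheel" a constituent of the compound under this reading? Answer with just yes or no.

The paraphrase groups the words so that "meadow linen quarry jade wheel" is one unit: it corresponds to a single parenthesized sub-phrase.
The full structure is [twilight [marsh [[meadow linen] [[quarry jade] wheel]]]], in which [meadow linen quarry jade wheel] is a constituent.

yes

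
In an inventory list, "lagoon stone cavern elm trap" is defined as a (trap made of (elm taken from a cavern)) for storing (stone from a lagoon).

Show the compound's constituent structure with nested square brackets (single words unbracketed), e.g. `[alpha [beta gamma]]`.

Whole compound: head "trap" (specifically "cavern elm trap"), modifier "lagoon stone".
Inside "lagoon stone": head "stone", modifier "lagoon".
Inside "cavern elm trap": head "trap", modifier "cavern elm".
Inside "cavern elm": head "elm", modifier "cavern".
Assembled: [[lagoon stone] [[cavern elm] trap]].

[[lagoon stone] [[cavern elm] trap]]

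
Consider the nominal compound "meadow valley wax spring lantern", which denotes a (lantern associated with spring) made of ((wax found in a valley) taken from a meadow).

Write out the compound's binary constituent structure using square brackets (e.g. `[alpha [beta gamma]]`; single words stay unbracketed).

[[meadow [valley wax]] [spring lantern]]

Overall it is a kind of lantern (specifically "spring lantern"); the modifier is "meadow valley wax".
"meadow valley wax" → head "wax" (specifically "valley wax"), modifier "meadow".
"valley wax" → head "wax", modifier "valley".
"spring lantern" → head "lantern", modifier "spring".
Putting it together: [[meadow [valley wax]] [spring lantern]].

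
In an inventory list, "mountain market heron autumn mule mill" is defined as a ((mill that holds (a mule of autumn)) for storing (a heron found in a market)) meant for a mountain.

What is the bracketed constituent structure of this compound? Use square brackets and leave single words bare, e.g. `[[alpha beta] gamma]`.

[mountain [[market heron] [[autumn mule] mill]]]

Overall it is a kind of mill (specifically "market heron autumn mule mill"); the modifier is "mountain".
Inside "market heron autumn mule mill": head "mill" (specifically "autumn mule mill"), modifier "market heron".
Inside "market heron": head "heron", modifier "market".
Inside "autumn mule mill": head "mill", modifier "autumn mule".
Inside "autumn mule": head "mule", modifier "autumn".
Putting it together: [mountain [[market heron] [[autumn mule] mill]]].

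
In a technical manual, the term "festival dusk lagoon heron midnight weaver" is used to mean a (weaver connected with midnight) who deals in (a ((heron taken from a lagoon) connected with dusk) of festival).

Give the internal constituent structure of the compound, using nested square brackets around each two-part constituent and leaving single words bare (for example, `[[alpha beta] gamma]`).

Whole compound: head "weaver" (specifically "midnight weaver"), modifier "festival dusk lagoon heron".
Within "festival dusk lagoon heron", the head is "heron" (specifically "dusk lagoon heron") and the modifier is "festival".
Within "dusk lagoon heron", the head is "heron" (specifically "lagoon heron") and the modifier is "dusk".
Within "lagoon heron", the head is "heron" and the modifier is "lagoon".
Within "midnight weaver", the head is "weaver" and the modifier is "midnight".
So the structure is [[festival [dusk [lagoon heron]]] [midnight weaver]].

[[festival [dusk [lagoon heron]]] [midnight weaver]]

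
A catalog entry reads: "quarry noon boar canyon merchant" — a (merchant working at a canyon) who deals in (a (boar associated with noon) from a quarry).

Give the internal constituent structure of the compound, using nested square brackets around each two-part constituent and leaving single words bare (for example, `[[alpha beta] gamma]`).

[[quarry [noon boar]] [canyon merchant]]

Overall it is a kind of merchant (specifically "canyon merchant"); the modifier is "quarry noon boar".
Within "quarry noon boar", the head is "boar" (specifically "noon boar") and the modifier is "quarry".
Within "noon boar", the head is "boar" and the modifier is "noon".
Within "canyon merchant", the head is "merchant" and the modifier is "canyon".
So the structure is [[quarry [noon boar]] [canyon merchant]].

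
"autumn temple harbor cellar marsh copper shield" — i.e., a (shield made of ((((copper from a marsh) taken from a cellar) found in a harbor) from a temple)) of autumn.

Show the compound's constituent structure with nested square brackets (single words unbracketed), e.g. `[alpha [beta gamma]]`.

[autumn [[temple [harbor [cellar [marsh copper]]]] shield]]

At the top level: head "shield" (specifically "temple harbor cellar marsh copper shield"); modifier "autumn".
Within "temple harbor cellar marsh copper shield", the head is "shield" and the modifier is "temple harbor cellar marsh copper".
Within "temple harbor cellar marsh copper", the head is "copper" (specifically "harbor cellar marsh copper") and the modifier is "temple".
Within "harbor cellar marsh copper", the head is "copper" (specifically "cellar marsh copper") and the modifier is "harbor".
Within "cellar marsh copper", the head is "copper" (specifically "marsh copper") and the modifier is "cellar".
Within "marsh copper", the head is "copper" and the modifier is "marsh".
So the structure is [autumn [[temple [harbor [cellar [marsh copper]]]] shield]].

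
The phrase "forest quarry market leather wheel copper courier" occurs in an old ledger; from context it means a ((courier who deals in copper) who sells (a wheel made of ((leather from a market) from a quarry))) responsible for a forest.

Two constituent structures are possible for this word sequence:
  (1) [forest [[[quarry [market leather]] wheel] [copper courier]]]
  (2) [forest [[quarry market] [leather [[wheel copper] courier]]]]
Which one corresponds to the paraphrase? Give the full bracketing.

[forest [[[quarry [market leather]] wheel] [copper courier]]]

The paraphrase's head is the "courier" part ("quarry market leather wheel copper courier"); its modifier is "forest".
That top-level split, carried through the inner groups, gives [forest [[[quarry [market leather]] wheel] [copper courier]]].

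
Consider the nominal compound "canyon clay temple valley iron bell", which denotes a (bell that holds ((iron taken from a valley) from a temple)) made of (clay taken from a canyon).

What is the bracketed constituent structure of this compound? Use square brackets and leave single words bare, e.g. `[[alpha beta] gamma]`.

[[canyon clay] [[temple [valley iron]] bell]]

The outermost head in the paraphrase is "bell" (specifically "temple valley iron bell"), modified by "canyon clay".
Within "canyon clay", the head is "clay" and the modifier is "canyon".
Within "temple valley iron bell", the head is "bell" and the modifier is "temple valley iron".
Within "temple valley iron", the head is "iron" (specifically "valley iron") and the modifier is "temple".
Within "valley iron", the head is "iron" and the modifier is "valley".
Putting it together: [[canyon clay] [[temple [valley iron]] bell]].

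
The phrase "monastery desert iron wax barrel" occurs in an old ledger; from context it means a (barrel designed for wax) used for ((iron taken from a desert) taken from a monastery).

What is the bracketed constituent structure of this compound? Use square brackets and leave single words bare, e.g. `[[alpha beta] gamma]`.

[[monastery [desert iron]] [wax barrel]]

Overall it is a kind of barrel (specifically "wax barrel"); the modifier is "monastery desert iron".
Within "monastery desert iron", the head is "iron" (specifically "desert iron") and the modifier is "monastery".
Within "desert iron", the head is "iron" and the modifier is "desert".
Within "wax barrel", the head is "barrel" and the modifier is "wax".
So the structure is [[monastery [desert iron]] [wax barrel]].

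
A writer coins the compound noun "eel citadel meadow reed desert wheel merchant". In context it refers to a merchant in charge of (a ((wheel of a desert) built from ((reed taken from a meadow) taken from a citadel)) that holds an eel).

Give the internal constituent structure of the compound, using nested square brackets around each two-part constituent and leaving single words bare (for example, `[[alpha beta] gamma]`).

[[eel [[citadel [meadow reed]] [desert wheel]]] merchant]

Overall it is a kind of merchant; the modifier is "eel citadel meadow reed desert wheel".
Within "eel citadel meadow reed desert wheel", the head is "wheel" (specifically "citadel meadow reed desert wheel") and the modifier is "eel".
Within "citadel meadow reed desert wheel", the head is "wheel" (specifically "desert wheel") and the modifier is "citadel meadow reed".
Within "citadel meadow reed", the head is "reed" (specifically "meadow reed") and the modifier is "citadel".
Within "meadow reed", the head is "reed" and the modifier is "meadow".
Within "desert wheel", the head is "wheel" and the modifier is "desert".
So the structure is [[eel [[citadel [meadow reed]] [desert wheel]]] merchant].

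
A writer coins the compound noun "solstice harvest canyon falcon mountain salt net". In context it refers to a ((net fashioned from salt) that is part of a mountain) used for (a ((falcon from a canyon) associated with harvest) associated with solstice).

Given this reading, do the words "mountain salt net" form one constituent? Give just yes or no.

yes

The paraphrase groups the words so that "mountain salt net" is one unit: it corresponds to a single parenthesized sub-phrase.
The full structure is [[solstice [harvest [canyon falcon]]] [mountain [salt net]]], in which [mountain salt net] is a constituent.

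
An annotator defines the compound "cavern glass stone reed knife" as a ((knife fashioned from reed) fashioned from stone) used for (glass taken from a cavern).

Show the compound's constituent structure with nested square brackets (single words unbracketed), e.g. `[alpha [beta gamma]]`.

Whole compound: head "knife" (specifically "stone reed knife"), modifier "cavern glass".
Inside "cavern glass": head "glass", modifier "cavern".
Inside "stone reed knife": head "knife" (specifically "reed knife"), modifier "stone".
Inside "reed knife": head "knife", modifier "reed".
Assembled: [[cavern glass] [stone [reed knife]]].

[[cavern glass] [stone [reed knife]]]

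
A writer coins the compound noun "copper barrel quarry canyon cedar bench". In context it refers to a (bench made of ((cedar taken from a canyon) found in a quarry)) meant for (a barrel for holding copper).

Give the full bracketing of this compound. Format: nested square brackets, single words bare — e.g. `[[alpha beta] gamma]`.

[[copper barrel] [[quarry [canyon cedar]] bench]]

Overall it is a kind of bench (specifically "quarry canyon cedar bench"); the modifier is "copper barrel".
Within "copper barrel", the head is "barrel" and the modifier is "copper".
Within "quarry canyon cedar bench", the head is "bench" and the modifier is "quarry canyon cedar".
Within "quarry canyon cedar", the head is "cedar" (specifically "canyon cedar") and the modifier is "quarry".
Within "canyon cedar", the head is "cedar" and the modifier is "canyon".
Putting it together: [[copper barrel] [[quarry [canyon cedar]] bench]].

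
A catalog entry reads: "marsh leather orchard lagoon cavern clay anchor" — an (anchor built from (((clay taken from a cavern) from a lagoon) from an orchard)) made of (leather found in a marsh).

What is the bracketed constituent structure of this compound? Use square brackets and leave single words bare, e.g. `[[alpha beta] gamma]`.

Whole compound: head "anchor" (specifically "orchard lagoon cavern clay anchor"), modifier "marsh leather".
Inside "marsh leather": head "leather", modifier "marsh".
Inside "orchard lagoon cavern clay anchor": head "anchor", modifier "orchard lagoon cavern clay".
Inside "orchard lagoon cavern clay": head "clay" (specifically "lagoon cavern clay"), modifier "orchard".
Inside "lagoon cavern clay": head "clay" (specifically "cavern clay"), modifier "lagoon".
Inside "cavern clay": head "clay", modifier "cavern".
So the structure is [[marsh leather] [[orchard [lagoon [cavern clay]]] anchor]].

[[marsh leather] [[orchard [lagoon [cavern clay]]] anchor]]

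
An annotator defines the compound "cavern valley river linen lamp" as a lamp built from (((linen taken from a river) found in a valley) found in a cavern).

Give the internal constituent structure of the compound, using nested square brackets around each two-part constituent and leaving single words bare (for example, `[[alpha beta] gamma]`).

Overall it is a kind of lamp; the modifier is "cavern valley river linen".
Within "cavern valley river linen", the head is "linen" (specifically "valley river linen") and the modifier is "cavern".
Within "valley river linen", the head is "linen" (specifically "river linen") and the modifier is "valley".
Within "river linen", the head is "linen" and the modifier is "river".
Assembled: [[cavern [valley [river linen]]] lamp].

[[cavern [valley [river linen]]] lamp]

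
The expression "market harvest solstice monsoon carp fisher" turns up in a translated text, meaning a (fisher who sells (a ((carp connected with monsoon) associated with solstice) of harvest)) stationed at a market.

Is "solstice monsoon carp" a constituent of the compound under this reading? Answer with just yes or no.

The paraphrase groups the words so that "solstice monsoon carp" is one unit: it corresponds to a single parenthesized sub-phrase.
The full structure is [market [[harvest [solstice [monsoon carp]]] fisher]], in which [solstice monsoon carp] is a constituent.

yes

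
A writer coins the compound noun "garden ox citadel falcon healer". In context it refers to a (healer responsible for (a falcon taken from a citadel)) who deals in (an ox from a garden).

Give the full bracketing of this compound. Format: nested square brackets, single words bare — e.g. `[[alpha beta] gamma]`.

The outermost head in the paraphrase is "healer" (specifically "citadel falcon healer"), modified by "garden ox".
"garden ox" → head "ox", modifier "garden".
"citadel falcon healer" → head "healer", modifier "citadel falcon".
"citadel falcon" → head "falcon", modifier "citadel".
Putting it together: [[garden ox] [[citadel falcon] healer]].

[[garden ox] [[citadel falcon] healer]]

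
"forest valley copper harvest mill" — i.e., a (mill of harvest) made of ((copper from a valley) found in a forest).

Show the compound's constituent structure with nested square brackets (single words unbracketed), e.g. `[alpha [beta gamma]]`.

The outermost head in the paraphrase is "mill" (specifically "harvest mill"), modified by "forest valley copper".
Within "forest valley copper", the head is "copper" (specifically "valley copper") and the modifier is "forest".
Within "valley copper", the head is "copper" and the modifier is "valley".
Within "harvest mill", the head is "mill" and the modifier is "harvest".
Assembled: [[forest [valley copper]] [harvest mill]].

[[forest [valley copper]] [harvest mill]]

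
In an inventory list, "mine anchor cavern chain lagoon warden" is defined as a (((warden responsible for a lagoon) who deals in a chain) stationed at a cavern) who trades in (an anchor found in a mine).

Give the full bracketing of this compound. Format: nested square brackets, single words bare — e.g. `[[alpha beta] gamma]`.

Whole compound: head "warden" (specifically "cavern chain lagoon warden"), modifier "mine anchor".
"mine anchor" → head "anchor", modifier "mine".
"cavern chain lagoon warden" → head "warden" (specifically "chain lagoon warden"), modifier "cavern".
"chain lagoon warden" → head "warden" (specifically "lagoon warden"), modifier "chain".
"lagoon warden" → head "warden", modifier "lagoon".
Putting it together: [[mine anchor] [cavern [chain [lagoon warden]]]].

[[mine anchor] [cavern [chain [lagoon warden]]]]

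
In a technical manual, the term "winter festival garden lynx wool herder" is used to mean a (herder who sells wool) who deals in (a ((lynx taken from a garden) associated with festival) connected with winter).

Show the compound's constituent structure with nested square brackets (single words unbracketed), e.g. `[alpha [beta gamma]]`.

The outermost head in the paraphrase is "herder" (specifically "wool herder"), modified by "winter festival garden lynx".
Within "winter festival garden lynx", the head is "lynx" (specifically "festival garden lynx") and the modifier is "winter".
Within "festival garden lynx", the head is "lynx" (specifically "garden lynx") and the modifier is "festival".
Within "garden lynx", the head is "lynx" and the modifier is "garden".
Within "wool herder", the head is "herder" and the modifier is "wool".
Putting it together: [[winter [festival [garden lynx]]] [wool herder]].

[[winter [festival [garden lynx]]] [wool herder]]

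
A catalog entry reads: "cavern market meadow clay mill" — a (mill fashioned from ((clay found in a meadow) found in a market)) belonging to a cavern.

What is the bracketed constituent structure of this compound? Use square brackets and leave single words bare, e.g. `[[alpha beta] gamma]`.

[cavern [[market [meadow clay]] mill]]

At the top level: head "mill" (specifically "market meadow clay mill"); modifier "cavern".
Inside "market meadow clay mill": head "mill", modifier "market meadow clay".
Inside "market meadow clay": head "clay" (specifically "meadow clay"), modifier "market".
Inside "meadow clay": head "clay", modifier "meadow".
So the structure is [cavern [[market [meadow clay]] mill]].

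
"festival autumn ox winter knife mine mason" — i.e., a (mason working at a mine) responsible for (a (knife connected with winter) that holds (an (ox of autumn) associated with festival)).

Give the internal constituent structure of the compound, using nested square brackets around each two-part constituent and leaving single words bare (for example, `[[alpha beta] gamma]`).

[[[festival [autumn ox]] [winter knife]] [mine mason]]

Overall it is a kind of mason (specifically "mine mason"); the modifier is "festival autumn ox winter knife".
Within "festival autumn ox winter knife", the head is "knife" (specifically "winter knife") and the modifier is "festival autumn ox".
Within "festival autumn ox", the head is "ox" (specifically "autumn ox") and the modifier is "festival".
Within "autumn ox", the head is "ox" and the modifier is "autumn".
Within "winter knife", the head is "knife" and the modifier is "winter".
Within "mine mason", the head is "mason" and the modifier is "mine".
So the structure is [[[festival [autumn ox]] [winter knife]] [mine mason]].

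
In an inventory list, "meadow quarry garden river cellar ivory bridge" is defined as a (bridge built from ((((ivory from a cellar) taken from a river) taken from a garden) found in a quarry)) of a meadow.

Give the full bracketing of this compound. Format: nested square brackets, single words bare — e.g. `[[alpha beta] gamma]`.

At the top level: head "bridge" (specifically "quarry garden river cellar ivory bridge"); modifier "meadow".
Within "quarry garden river cellar ivory bridge", the head is "bridge" and the modifier is "quarry garden river cellar ivory".
Within "quarry garden river cellar ivory", the head is "ivory" (specifically "garden river cellar ivory") and the modifier is "quarry".
Within "garden river cellar ivory", the head is "ivory" (specifically "river cellar ivory") and the modifier is "garden".
Within "river cellar ivory", the head is "ivory" (specifically "cellar ivory") and the modifier is "river".
Within "cellar ivory", the head is "ivory" and the modifier is "cellar".
So the structure is [meadow [[quarry [garden [river [cellar ivory]]]] bridge]].

[meadow [[quarry [garden [river [cellar ivory]]]] bridge]]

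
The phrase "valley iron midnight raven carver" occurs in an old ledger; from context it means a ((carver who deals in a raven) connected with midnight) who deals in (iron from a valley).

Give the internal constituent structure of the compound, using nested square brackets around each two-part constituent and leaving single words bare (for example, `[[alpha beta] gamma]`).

The outermost head in the paraphrase is "carver" (specifically "midnight raven carver"), modified by "valley iron".
Inside "valley iron": head "iron", modifier "valley".
Inside "midnight raven carver": head "carver" (specifically "raven carver"), modifier "midnight".
Inside "raven carver": head "carver", modifier "raven".
Assembled: [[valley iron] [midnight [raven carver]]].

[[valley iron] [midnight [raven carver]]]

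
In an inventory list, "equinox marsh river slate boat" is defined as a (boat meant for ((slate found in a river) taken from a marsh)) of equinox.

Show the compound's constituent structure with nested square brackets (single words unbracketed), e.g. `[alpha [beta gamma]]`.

The outermost head in the paraphrase is "boat" (specifically "marsh river slate boat"), modified by "equinox".
"marsh river slate boat" → head "boat", modifier "marsh river slate".
"marsh river slate" → head "slate" (specifically "river slate"), modifier "marsh".
"river slate" → head "slate", modifier "river".
Putting it together: [equinox [[marsh [river slate]] boat]].

[equinox [[marsh [river slate]] boat]]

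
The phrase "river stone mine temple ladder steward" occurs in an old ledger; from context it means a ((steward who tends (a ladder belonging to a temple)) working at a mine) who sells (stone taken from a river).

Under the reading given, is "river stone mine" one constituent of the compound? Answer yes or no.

no

The top-level split is [river stone] [mine temple ladder steward]; the full structure is [[river stone] [mine [[temple ladder] steward]]].
"river stone mine" straddles a constituent boundary, so it is not a single unit.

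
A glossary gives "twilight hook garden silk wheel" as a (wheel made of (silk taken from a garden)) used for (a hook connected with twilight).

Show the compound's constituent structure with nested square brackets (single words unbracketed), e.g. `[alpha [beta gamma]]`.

[[twilight hook] [[garden silk] wheel]]

Whole compound: head "wheel" (specifically "garden silk wheel"), modifier "twilight hook".
"twilight hook" → head "hook", modifier "twilight".
"garden silk wheel" → head "wheel", modifier "garden silk".
"garden silk" → head "silk", modifier "garden".
So the structure is [[twilight hook] [[garden silk] wheel]].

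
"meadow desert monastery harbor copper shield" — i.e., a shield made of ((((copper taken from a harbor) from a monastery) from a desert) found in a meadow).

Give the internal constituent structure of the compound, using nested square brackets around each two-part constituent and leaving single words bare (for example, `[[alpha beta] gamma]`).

[[meadow [desert [monastery [harbor copper]]]] shield]

Overall it is a kind of shield; the modifier is "meadow desert monastery harbor copper".
Within "meadow desert monastery harbor copper", the head is "copper" (specifically "desert monastery harbor copper") and the modifier is "meadow".
Within "desert monastery harbor copper", the head is "copper" (specifically "monastery harbor copper") and the modifier is "desert".
Within "monastery harbor copper", the head is "copper" (specifically "harbor copper") and the modifier is "monastery".
Within "harbor copper", the head is "copper" and the modifier is "harbor".
So the structure is [[meadow [desert [monastery [harbor copper]]]] shield].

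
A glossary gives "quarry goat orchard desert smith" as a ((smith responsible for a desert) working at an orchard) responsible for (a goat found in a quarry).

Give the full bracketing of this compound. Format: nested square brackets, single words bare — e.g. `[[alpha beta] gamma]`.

[[quarry goat] [orchard [desert smith]]]

Whole compound: head "smith" (specifically "orchard desert smith"), modifier "quarry goat".
Inside "quarry goat": head "goat", modifier "quarry".
Inside "orchard desert smith": head "smith" (specifically "desert smith"), modifier "orchard".
Inside "desert smith": head "smith", modifier "desert".
Assembled: [[quarry goat] [orchard [desert smith]]].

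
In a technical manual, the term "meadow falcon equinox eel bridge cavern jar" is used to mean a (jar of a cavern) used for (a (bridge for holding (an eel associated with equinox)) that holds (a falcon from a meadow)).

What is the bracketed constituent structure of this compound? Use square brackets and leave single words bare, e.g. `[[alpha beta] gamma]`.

[[[meadow falcon] [[equinox eel] bridge]] [cavern jar]]

The outermost head in the paraphrase is "jar" (specifically "cavern jar"), modified by "meadow falcon equinox eel bridge".
Within "meadow falcon equinox eel bridge", the head is "bridge" (specifically "equinox eel bridge") and the modifier is "meadow falcon".
Within "meadow falcon", the head is "falcon" and the modifier is "meadow".
Within "equinox eel bridge", the head is "bridge" and the modifier is "equinox eel".
Within "equinox eel", the head is "eel" and the modifier is "equinox".
Within "cavern jar", the head is "jar" and the modifier is "cavern".
Putting it together: [[[meadow falcon] [[equinox eel] bridge]] [cavern jar]].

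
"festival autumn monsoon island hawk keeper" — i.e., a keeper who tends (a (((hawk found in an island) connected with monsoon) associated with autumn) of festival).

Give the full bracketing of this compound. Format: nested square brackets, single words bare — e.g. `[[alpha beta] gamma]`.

[[festival [autumn [monsoon [island hawk]]]] keeper]

Overall it is a kind of keeper; the modifier is "festival autumn monsoon island hawk".
"festival autumn monsoon island hawk" → head "hawk" (specifically "autumn monsoon island hawk"), modifier "festival".
"autumn monsoon island hawk" → head "hawk" (specifically "monsoon island hawk"), modifier "autumn".
"monsoon island hawk" → head "hawk" (specifically "island hawk"), modifier "monsoon".
"island hawk" → head "hawk", modifier "island".
So the structure is [[festival [autumn [monsoon [island hawk]]]] keeper].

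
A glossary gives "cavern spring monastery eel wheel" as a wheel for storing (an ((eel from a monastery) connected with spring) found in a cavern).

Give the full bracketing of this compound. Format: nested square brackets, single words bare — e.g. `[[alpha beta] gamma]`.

The outermost head in the paraphrase is "wheel", modified by "cavern spring monastery eel".
Inside "cavern spring monastery eel": head "eel" (specifically "spring monastery eel"), modifier "cavern".
Inside "spring monastery eel": head "eel" (specifically "monastery eel"), modifier "spring".
Inside "monastery eel": head "eel", modifier "monastery".
So the structure is [[cavern [spring [monastery eel]]] wheel].

[[cavern [spring [monastery eel]]] wheel]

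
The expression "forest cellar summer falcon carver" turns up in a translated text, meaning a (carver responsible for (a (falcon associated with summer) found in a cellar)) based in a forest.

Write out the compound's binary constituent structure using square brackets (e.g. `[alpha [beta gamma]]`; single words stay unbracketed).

Whole compound: head "carver" (specifically "cellar summer falcon carver"), modifier "forest".
Within "cellar summer falcon carver", the head is "carver" and the modifier is "cellar summer falcon".
Within "cellar summer falcon", the head is "falcon" (specifically "summer falcon") and the modifier is "cellar".
Within "summer falcon", the head is "falcon" and the modifier is "summer".
So the structure is [forest [[cellar [summer falcon]] carver]].

[forest [[cellar [summer falcon]] carver]]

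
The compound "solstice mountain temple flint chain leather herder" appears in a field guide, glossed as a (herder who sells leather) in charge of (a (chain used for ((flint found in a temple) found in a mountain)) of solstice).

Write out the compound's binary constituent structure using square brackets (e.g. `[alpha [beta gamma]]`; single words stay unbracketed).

[[solstice [[mountain [temple flint]] chain]] [leather herder]]

Overall it is a kind of herder (specifically "leather herder"); the modifier is "solstice mountain temple flint chain".
"solstice mountain temple flint chain" → head "chain" (specifically "mountain temple flint chain"), modifier "solstice".
"mountain temple flint chain" → head "chain", modifier "mountain temple flint".
"mountain temple flint" → head "flint" (specifically "temple flint"), modifier "mountain".
"temple flint" → head "flint", modifier "temple".
"leather herder" → head "herder", modifier "leather".
Putting it together: [[solstice [[mountain [temple flint]] chain]] [leather herder]].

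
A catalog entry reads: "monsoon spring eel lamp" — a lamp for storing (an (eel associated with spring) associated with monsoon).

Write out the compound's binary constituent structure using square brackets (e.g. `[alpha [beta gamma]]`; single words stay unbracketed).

[[monsoon [spring eel]] lamp]

Overall it is a kind of lamp; the modifier is "monsoon spring eel".
"monsoon spring eel" → head "eel" (specifically "spring eel"), modifier "monsoon".
"spring eel" → head "eel", modifier "spring".
Assembled: [[monsoon [spring eel]] lamp].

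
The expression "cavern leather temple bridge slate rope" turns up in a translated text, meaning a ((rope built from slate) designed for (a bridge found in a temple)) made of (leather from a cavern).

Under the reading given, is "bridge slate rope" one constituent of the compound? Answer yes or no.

The top-level split is [cavern leather] [temple bridge slate rope]; the full structure is [[cavern leather] [[temple bridge] [slate rope]]].
"bridge slate rope" straddles a constituent boundary, so it is not a single unit.

no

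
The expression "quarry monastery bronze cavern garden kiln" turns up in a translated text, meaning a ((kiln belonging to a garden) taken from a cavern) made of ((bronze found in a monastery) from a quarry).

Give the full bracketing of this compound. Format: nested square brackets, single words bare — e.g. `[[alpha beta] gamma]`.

Whole compound: head "kiln" (specifically "cavern garden kiln"), modifier "quarry monastery bronze".
"quarry monastery bronze" → head "bronze" (specifically "monastery bronze"), modifier "quarry".
"monastery bronze" → head "bronze", modifier "monastery".
"cavern garden kiln" → head "kiln" (specifically "garden kiln"), modifier "cavern".
"garden kiln" → head "kiln", modifier "garden".
Assembled: [[quarry [monastery bronze]] [cavern [garden kiln]]].

[[quarry [monastery bronze]] [cavern [garden kiln]]]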